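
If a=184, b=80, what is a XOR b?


184 ^ 80 = 232

232


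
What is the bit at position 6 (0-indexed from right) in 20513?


0b101000000100001, position 6 = 0

0


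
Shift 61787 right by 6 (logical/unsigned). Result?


0b1111000101011011 >> 6 = 0b1111000101 = 965

965


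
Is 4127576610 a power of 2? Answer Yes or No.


0b11110110000001011101001000100010. Multiple bits set => No

No


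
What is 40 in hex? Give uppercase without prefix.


40 = 28 hex

28


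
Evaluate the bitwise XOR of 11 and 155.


0b1011 ^ 0b10011011 = 0b10010000 = 144

144


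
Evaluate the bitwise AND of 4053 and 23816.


0b111111010101 & 0b101110100001000 = 0b110100000000 = 3328

3328


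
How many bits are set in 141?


0b10001101 has 4 set bits

4


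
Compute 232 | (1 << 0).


232 | (1 << 0) = 232 | 1 = 233

233


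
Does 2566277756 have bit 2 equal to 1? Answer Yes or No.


0b10011000111101100100101001111100, bit 2 = 1. Yes

Yes


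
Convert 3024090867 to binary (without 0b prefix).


3024090867 = 10110100001111111111011011110011 in binary

10110100001111111111011011110011


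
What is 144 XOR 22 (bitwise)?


0b10010000 ^ 0b10110 = 0b10000110 = 134

134


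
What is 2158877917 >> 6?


0b10000000101011011101110011011101 >> 6 = 0b10000000101011011101110011 = 33732467

33732467


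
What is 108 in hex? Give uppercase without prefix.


108 = 6C hex

6C


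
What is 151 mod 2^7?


151 & 127 = 23

23


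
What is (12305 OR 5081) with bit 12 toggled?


Step 1: 12305 | 5081 = 13273
Step 2: 13273 ^ (1 << 12) = 13273 ^ 4096 = 9177

9177


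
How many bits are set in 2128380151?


0b1111110110111001000000011110111 has 19 set bits

19


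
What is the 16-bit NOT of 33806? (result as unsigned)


~0b1000010000001110 = 0b111101111110001 = 31729 (16-bit unsigned)

31729


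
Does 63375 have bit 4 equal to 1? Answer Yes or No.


0b1111011110001111, bit 4 = 0. No

No


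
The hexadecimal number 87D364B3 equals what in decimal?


87D364B3 hex = 2278778035 decimal

2278778035


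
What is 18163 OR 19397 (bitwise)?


0b100011011110011 | 0b100101111000101 = 0b100111111110111 = 20471

20471


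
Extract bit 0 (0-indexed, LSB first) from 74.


0b1001010, position 0 = 0

0


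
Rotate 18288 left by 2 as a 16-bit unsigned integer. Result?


Rotate 0b100011101110000 left by 2 (16-bit) = 0b1110111000001 = 7617

7617


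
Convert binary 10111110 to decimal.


10111110 in decimal = 190

190


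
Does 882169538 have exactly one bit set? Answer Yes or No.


0b110100100101001101011011000010. Multiple bits set => No

No


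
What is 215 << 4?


0b11010111 << 4 = 0b110101110000 = 3440

3440


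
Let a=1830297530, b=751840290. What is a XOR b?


1830297530 ^ 751840290 = 1103639448

1103639448


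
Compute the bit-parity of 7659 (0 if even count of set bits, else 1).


0b1110111101011 has 10 ones => parity 0

0


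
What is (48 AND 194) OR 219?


Step 1: 48 & 194 = 0
Step 2: 0 | 219 = 219

219


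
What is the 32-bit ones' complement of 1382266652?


1382266652 ^ 4294967295 = 2912700643

2912700643


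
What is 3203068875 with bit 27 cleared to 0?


3203068875 & ~(1 << 27) = 3068851147

3068851147


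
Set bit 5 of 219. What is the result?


219 | (1 << 5) = 219 | 32 = 251

251


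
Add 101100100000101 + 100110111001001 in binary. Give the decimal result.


101100100000101 + 100110111001001 = 1010011011001110 = 42702

42702


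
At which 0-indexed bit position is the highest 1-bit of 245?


0b11110101. Highest set bit at position 7

7


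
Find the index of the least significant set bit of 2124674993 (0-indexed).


0b1111110101000111111011110110001. Lowest set bit at position 0

0


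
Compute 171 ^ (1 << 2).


171 ^ (1 << 2) = 171 ^ 4 = 175

175


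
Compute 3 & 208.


0b11 & 0b11010000 = 0b0 = 0

0


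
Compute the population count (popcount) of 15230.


0b11101101111110 has 11 set bits

11


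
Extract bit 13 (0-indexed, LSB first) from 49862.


0b1100001011000110, position 13 = 0

0


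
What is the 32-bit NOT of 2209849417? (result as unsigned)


~0b10000011101101111010000001001001 = 0b1111100010010000101111110110110 = 2085117878 (32-bit unsigned)

2085117878


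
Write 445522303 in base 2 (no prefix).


445522303 = 11010100011100010000101111111 in binary

11010100011100010000101111111


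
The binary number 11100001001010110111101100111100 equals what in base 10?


11100001001010110111101100111100 in decimal = 3777723196

3777723196


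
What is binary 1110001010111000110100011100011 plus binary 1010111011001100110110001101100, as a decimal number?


1110001010111000110100011100011 + 1010111011001100110110001101100 = 11001000110000101101010101001111 = 3368211791

3368211791


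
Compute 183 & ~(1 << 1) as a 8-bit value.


183 & ~(1 << 1) = 181

181


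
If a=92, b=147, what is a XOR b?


92 ^ 147 = 207

207


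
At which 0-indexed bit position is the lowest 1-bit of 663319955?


0b100111100010010111010110010011. Lowest set bit at position 0

0


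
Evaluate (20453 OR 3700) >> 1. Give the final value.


Step 1: 20453 | 3700 = 20469
Step 2: 20469 >> 1 = 10234

10234


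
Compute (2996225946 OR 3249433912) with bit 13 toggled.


Step 1: 2996225946 | 3249433912 = 4089376698
Step 2: 4089376698 ^ (1 << 13) = 4089376698 ^ 8192 = 4089368506

4089368506


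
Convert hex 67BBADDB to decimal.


67BBADDB hex = 1740352987 decimal

1740352987


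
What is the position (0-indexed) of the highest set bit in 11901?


0b10111001111101. Highest set bit at position 13

13


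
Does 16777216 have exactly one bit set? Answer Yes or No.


0b1000000000000000000000000. Only one bit set => Yes

Yes


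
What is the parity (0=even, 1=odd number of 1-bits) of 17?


0b10001 has 2 ones => parity 0

0


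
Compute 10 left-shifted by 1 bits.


0b1010 << 1 = 0b10100 = 20

20


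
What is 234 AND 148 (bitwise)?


0b11101010 & 0b10010100 = 0b10000000 = 128

128


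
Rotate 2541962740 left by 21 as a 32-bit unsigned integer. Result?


Rotate 0b10010111100000110100010111110100 left by 21 (32-bit) = 0b10111110100100101111000001101000 = 3197300840

3197300840


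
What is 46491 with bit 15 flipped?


46491 ^ (1 << 15) = 46491 ^ 32768 = 13723

13723


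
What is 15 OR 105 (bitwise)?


0b1111 | 0b1101001 = 0b1101111 = 111

111


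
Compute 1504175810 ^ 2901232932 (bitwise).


0b1011001101001111110011011000010 ^ 0b10101100111011010100110100100100 = 0b11110101010010101010101111100110 = 4115311590

4115311590


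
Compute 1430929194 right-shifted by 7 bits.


0b1010101010010100011111100101010 >> 7 = 0b101010101001010001111110 = 11179134

11179134


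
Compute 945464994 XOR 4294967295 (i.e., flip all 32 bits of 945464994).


945464994 ^ 4294967295 = 3349502301

3349502301


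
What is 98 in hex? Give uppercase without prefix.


98 = 62 hex

62


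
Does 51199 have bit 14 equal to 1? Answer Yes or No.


0b1100011111111111, bit 14 = 1. Yes

Yes


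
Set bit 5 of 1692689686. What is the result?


1692689686 | (1 << 5) = 1692689686 | 32 = 1692689718

1692689718


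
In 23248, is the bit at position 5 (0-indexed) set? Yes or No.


0b101101011010000, bit 5 = 0. No

No


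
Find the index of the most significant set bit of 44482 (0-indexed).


0b1010110111000010. Highest set bit at position 15

15


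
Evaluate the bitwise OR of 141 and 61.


0b10001101 | 0b111101 = 0b10111101 = 189

189


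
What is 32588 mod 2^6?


32588 & 63 = 12

12


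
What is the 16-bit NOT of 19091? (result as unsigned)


~0b100101010010011 = 0b1011010101101100 = 46444 (16-bit unsigned)

46444


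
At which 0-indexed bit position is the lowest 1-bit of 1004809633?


0b111011111001000010110110100001. Lowest set bit at position 0

0


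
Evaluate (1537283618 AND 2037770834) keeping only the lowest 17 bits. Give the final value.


Step 1: 1537283618 & 2037770834 = 1495335426
Step 2: 1495335426 & 131071 = 66050

66050


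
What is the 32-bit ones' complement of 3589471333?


3589471333 ^ 4294967295 = 705495962

705495962


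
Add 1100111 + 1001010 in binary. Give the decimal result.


1100111 + 1001010 = 10110001 = 177

177


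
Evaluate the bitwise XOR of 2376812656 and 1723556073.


0b10001101101010110100100001110000 ^ 0b1100110101110110110000011101001 = 0b11101011000100000010100010011001 = 3943704729

3943704729


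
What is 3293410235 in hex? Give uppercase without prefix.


3293410235 = C44D73BB hex

C44D73BB


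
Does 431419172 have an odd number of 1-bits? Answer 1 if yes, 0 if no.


0b11001101101101110111100100100 has 17 ones => parity 1

1


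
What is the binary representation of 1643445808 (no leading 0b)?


1643445808 = 1100001111101001111111000110000 in binary

1100001111101001111111000110000


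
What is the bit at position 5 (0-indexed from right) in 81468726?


0b100110110110001110100110110, position 5 = 1

1


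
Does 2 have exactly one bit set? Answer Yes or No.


0b10. Only one bit set => Yes

Yes


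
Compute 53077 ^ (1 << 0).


53077 ^ (1 << 0) = 53077 ^ 1 = 53076

53076


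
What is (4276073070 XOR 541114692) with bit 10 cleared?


Step 1: 4276073070 ^ 541114692 = 3734991658
Step 2: 3734991658 & ~(1 << 10) = 3734991658

3734991658


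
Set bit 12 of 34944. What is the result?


34944 | (1 << 12) = 34944 | 4096 = 39040

39040


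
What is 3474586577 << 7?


0b11001111000110011111101111010001 << 7 = 0b110011110001100111111011110100010000000 = 444747081856

444747081856


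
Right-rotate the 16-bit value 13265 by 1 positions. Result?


Rotate 0b11001111010001 right by 1 (16-bit) = 0b1001100111101000 = 39400

39400


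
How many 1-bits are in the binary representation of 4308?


0b1000011010100 has 5 set bits

5


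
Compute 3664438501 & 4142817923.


0b11011010011010101110010011100101 & 0b11110110111011100110001010000011 = 0b11010010011010100110000010000001 = 3530186881

3530186881


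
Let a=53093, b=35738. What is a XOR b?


53093 ^ 35738 = 17663

17663


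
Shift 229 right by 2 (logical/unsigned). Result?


0b11100101 >> 2 = 0b111001 = 57

57


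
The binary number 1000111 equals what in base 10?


1000111 in decimal = 71

71


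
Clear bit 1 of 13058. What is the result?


13058 & ~(1 << 1) = 13056

13056


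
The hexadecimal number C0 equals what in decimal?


C0 hex = 192 decimal

192


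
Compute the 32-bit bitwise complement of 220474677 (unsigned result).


~0b1101001001000010110100110101 = 0b11110010110110111101001011001010 = 4074492618 (32-bit unsigned)

4074492618


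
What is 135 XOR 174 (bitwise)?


0b10000111 ^ 0b10101110 = 0b101001 = 41

41


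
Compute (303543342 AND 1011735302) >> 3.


Step 1: 303543342 & 1011735302 = 268800006
Step 2: 268800006 >> 3 = 33600000

33600000


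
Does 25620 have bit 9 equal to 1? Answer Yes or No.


0b110010000010100, bit 9 = 0. No

No


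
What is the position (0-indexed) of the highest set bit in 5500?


0b1010101111100. Highest set bit at position 12

12


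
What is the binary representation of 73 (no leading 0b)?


73 = 1001001 in binary

1001001


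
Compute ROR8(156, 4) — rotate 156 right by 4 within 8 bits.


Rotate 0b10011100 right by 4 (8-bit) = 0b11001001 = 201

201


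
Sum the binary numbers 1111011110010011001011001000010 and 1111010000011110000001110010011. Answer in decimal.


1111011110010011001011001000010 + 1111010000011110000001110010011 = 11110101110110001001100111010101 = 4124613077

4124613077


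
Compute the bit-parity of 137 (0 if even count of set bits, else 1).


0b10001001 has 3 ones => parity 1

1


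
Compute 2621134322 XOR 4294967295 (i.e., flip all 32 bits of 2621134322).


2621134322 ^ 4294967295 = 1673832973

1673832973


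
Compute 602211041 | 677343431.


0b100011111001010000001011100001 | 0b101000010111110111000011000111 = 0b101011111111110111001011100111 = 738161383

738161383


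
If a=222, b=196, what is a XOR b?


222 ^ 196 = 26

26


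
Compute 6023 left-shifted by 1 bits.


0b1011110000111 << 1 = 0b10111100001110 = 12046

12046


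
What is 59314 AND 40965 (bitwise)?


0b1110011110110010 & 0b1010000000000101 = 0b1010000000000000 = 40960

40960


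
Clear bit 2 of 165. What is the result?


165 & ~(1 << 2) = 161

161


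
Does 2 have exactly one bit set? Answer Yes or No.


0b10. Only one bit set => Yes

Yes


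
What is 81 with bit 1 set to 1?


81 | (1 << 1) = 81 | 2 = 83

83


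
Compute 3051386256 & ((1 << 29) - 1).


3051386256 & 536870911 = 367031696

367031696


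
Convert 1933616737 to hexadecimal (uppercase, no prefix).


1933616737 = 7340A661 hex

7340A661


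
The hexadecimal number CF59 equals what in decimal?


CF59 hex = 53081 decimal

53081


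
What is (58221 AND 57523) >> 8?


Step 1: 58221 & 57523 = 57377
Step 2: 57377 >> 8 = 224

224


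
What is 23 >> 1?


0b10111 >> 1 = 0b1011 = 11

11


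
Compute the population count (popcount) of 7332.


0b1110010100100 has 6 set bits

6


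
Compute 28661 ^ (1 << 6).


28661 ^ (1 << 6) = 28661 ^ 64 = 28597

28597


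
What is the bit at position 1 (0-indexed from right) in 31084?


0b111100101101100, position 1 = 0

0


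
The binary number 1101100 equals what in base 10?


1101100 in decimal = 108

108


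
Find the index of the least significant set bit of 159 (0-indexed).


0b10011111. Lowest set bit at position 0

0


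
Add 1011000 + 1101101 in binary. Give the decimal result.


1011000 + 1101101 = 11000101 = 197

197


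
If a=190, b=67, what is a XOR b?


190 ^ 67 = 253

253


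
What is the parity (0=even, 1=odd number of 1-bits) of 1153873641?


0b1000100110001101011011011101001 has 16 ones => parity 0

0


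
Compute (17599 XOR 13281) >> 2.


Step 1: 17599 ^ 13281 = 30558
Step 2: 30558 >> 2 = 7639

7639


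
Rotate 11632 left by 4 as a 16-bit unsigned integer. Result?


Rotate 0b10110101110000 left by 4 (16-bit) = 0b1101011100000010 = 55042

55042


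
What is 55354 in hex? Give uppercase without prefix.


55354 = D83A hex

D83A


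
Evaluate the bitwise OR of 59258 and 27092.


0b1110011101111010 | 0b110100111010100 = 0b1110111111111110 = 61438

61438


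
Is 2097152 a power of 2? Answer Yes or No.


0b1000000000000000000000. Only one bit set => Yes

Yes


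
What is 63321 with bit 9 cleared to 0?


63321 & ~(1 << 9) = 62809

62809


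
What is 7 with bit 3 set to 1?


7 | (1 << 3) = 7 | 8 = 15

15


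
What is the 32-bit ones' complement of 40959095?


40959095 ^ 4294967295 = 4254008200

4254008200


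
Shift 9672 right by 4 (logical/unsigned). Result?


0b10010111001000 >> 4 = 0b1001011100 = 604

604


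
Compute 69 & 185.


0b1000101 & 0b10111001 = 0b1 = 1

1


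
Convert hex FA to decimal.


FA hex = 250 decimal

250


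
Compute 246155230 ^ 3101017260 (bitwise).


0b1110101011000000011111011110 ^ 0b10111000110101011100010010101100 = 0b10110110011110011100001101110010 = 3061433202

3061433202


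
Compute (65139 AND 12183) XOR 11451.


Step 1: 65139 & 12183 = 11795
Step 2: 11795 ^ 11451 = 680

680


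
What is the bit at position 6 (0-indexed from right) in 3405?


0b110101001101, position 6 = 1

1


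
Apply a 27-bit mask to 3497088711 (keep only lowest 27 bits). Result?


3497088711 & 134217727 = 7427783

7427783


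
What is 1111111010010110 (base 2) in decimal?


1111111010010110 in decimal = 65174

65174


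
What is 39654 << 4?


0b1001101011100110 << 4 = 0b10011010111001100000 = 634464

634464


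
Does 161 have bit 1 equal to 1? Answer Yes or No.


0b10100001, bit 1 = 0. No

No


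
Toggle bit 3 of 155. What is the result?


155 ^ (1 << 3) = 155 ^ 8 = 147

147


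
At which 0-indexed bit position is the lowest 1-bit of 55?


0b110111. Lowest set bit at position 0

0


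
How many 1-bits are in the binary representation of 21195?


0b101001011001011 has 8 set bits

8


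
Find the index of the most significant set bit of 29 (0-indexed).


0b11101. Highest set bit at position 4

4


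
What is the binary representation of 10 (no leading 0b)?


10 = 1010 in binary

1010


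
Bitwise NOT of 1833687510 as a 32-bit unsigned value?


~0b1101101010010111101100111010110 = 0b10010010101101000010011000101001 = 2461279785 (32-bit unsigned)

2461279785


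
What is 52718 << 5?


0b1100110111101110 << 5 = 0b110011011110111000000 = 1686976

1686976


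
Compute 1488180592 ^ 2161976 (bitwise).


0b1011000101100111101010101110000 ^ 0b1000001111110100111000 = 0b1011000100100110010100001001000 = 1486039112

1486039112


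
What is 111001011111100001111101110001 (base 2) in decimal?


111001011111100001111101110001 in decimal = 964566897

964566897


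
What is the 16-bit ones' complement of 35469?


35469 ^ 65535 = 30066

30066


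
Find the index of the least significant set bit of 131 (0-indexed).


0b10000011. Lowest set bit at position 0

0


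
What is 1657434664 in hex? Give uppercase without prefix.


1657434664 = 62CA7228 hex

62CA7228


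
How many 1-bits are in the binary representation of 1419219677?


0b1010100100101111001001011011101 has 17 set bits

17


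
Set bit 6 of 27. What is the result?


27 | (1 << 6) = 27 | 64 = 91

91


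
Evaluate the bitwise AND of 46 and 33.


0b101110 & 0b100001 = 0b100000 = 32

32


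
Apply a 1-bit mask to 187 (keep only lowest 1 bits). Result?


187 & 1 = 1

1


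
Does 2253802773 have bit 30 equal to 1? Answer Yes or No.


0b10000110010101100100110100010101, bit 30 = 0. No

No


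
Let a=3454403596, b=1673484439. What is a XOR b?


3454403596 ^ 1673484439 = 2925091995

2925091995


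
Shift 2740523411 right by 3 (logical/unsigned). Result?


0b10100011010110010001000110010011 >> 3 = 0b10100011010110010001000110010 = 342565426

342565426


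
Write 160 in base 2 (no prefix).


160 = 10100000 in binary

10100000


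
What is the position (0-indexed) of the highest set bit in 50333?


0b1100010010011101. Highest set bit at position 15

15


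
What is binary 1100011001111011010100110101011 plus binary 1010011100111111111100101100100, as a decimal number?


1100011001111011010100110101011 + 1010011100111111111100101100100 = 10110110110111011010001100001111 = 3067978511

3067978511


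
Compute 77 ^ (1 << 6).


77 ^ (1 << 6) = 77 ^ 64 = 13

13


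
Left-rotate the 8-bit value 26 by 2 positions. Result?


Rotate 0b11010 left by 2 (8-bit) = 0b1101000 = 104

104


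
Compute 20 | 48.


0b10100 | 0b110000 = 0b110100 = 52

52


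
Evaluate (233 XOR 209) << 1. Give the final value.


Step 1: 233 ^ 209 = 56
Step 2: 56 << 1 = 112

112


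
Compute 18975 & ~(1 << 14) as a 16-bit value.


18975 & ~(1 << 14) = 2591

2591


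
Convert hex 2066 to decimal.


2066 hex = 8294 decimal

8294


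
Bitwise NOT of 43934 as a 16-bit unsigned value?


~0b1010101110011110 = 0b101010001100001 = 21601 (16-bit unsigned)

21601


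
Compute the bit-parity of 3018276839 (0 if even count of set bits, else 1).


0b10110011111001110011111111100111 has 23 ones => parity 1

1


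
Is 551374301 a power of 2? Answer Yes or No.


0b100000110111010100110111011101. Multiple bits set => No

No


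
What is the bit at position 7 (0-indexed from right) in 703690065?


0b101001111100010111010101010001, position 7 = 0

0


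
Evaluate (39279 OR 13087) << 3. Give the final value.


Step 1: 39279 | 13087 = 47999
Step 2: 47999 << 3 = 383992

383992


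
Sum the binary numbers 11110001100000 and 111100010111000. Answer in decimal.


11110001100000 + 111100010111000 = 1011010100011000 = 46360

46360


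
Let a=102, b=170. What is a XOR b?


102 ^ 170 = 204

204


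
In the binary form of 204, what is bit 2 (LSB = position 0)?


0b11001100, position 2 = 1

1


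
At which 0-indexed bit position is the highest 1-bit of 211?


0b11010011. Highest set bit at position 7

7


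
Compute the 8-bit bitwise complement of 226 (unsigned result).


~0b11100010 = 0b11101 = 29 (8-bit unsigned)

29


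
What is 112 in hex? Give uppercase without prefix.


112 = 70 hex

70


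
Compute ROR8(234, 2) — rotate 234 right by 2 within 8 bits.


Rotate 0b11101010 right by 2 (8-bit) = 0b10111010 = 186

186


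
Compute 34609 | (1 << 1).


34609 | (1 << 1) = 34609 | 2 = 34611

34611


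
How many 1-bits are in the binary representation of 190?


0b10111110 has 6 set bits

6


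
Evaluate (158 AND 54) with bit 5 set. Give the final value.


Step 1: 158 & 54 = 22
Step 2: 22 | (1 << 5) = 22 | 32 = 54

54


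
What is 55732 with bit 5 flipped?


55732 ^ (1 << 5) = 55732 ^ 32 = 55700

55700


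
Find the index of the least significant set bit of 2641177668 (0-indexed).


0b10011101011011010010110001000100. Lowest set bit at position 2

2


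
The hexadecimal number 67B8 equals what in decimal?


67B8 hex = 26552 decimal

26552


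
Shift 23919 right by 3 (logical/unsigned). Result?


0b101110101101111 >> 3 = 0b101110101101 = 2989

2989


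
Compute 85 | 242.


0b1010101 | 0b11110010 = 0b11110111 = 247

247


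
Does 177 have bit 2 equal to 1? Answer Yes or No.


0b10110001, bit 2 = 0. No

No


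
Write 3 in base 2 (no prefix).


3 = 11 in binary

11


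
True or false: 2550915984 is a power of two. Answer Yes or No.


0b10011000000010111110001110010000. Multiple bits set => No

No


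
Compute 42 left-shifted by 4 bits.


0b101010 << 4 = 0b1010100000 = 672

672


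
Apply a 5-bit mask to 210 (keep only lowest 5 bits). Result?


210 & 31 = 18

18


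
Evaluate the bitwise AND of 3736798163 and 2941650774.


0b11011110101110110000001111010011 & 0b10101111010101100000011101010110 = 0b10001110000100100000001101010010 = 2383545170

2383545170


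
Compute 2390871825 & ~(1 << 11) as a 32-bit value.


2390871825 & ~(1 << 11) = 2390869777

2390869777


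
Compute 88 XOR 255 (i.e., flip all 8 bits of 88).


88 ^ 255 = 167

167


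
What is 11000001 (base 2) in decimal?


11000001 in decimal = 193

193


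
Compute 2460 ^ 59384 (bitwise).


0b100110011100 ^ 0b1110011111111000 = 0b1110111001100100 = 61028

61028


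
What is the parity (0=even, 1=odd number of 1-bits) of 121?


0b1111001 has 5 ones => parity 1

1


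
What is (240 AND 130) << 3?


Step 1: 240 & 130 = 128
Step 2: 128 << 3 = 1024

1024


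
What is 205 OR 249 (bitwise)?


0b11001101 | 0b11111001 = 0b11111101 = 253

253


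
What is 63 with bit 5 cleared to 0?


63 & ~(1 << 5) = 31

31


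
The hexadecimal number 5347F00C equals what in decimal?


5347F00C hex = 1397223436 decimal

1397223436


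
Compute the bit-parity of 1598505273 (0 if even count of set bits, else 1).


0b1011111010001110100000100111001 has 16 ones => parity 0

0


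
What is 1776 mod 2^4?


1776 & 15 = 0

0


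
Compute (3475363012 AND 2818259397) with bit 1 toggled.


Step 1: 3475363012 & 2818259397 = 2267091140
Step 2: 2267091140 ^ (1 << 1) = 2267091140 ^ 2 = 2267091142

2267091142


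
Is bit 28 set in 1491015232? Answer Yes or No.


0b1011000110111110001011001000000, bit 28 = 1. Yes

Yes


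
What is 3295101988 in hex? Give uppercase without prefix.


3295101988 = C4674424 hex

C4674424


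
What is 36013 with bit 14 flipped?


36013 ^ (1 << 14) = 36013 ^ 16384 = 52397

52397


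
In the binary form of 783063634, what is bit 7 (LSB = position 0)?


0b101110101011001001101001010010, position 7 = 0

0


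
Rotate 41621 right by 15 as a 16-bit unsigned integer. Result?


Rotate 0b1010001010010101 right by 15 (16-bit) = 0b100010100101011 = 17707

17707


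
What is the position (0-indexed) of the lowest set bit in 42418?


0b1010010110110010. Lowest set bit at position 1

1


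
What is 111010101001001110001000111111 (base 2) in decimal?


111010101001001110001000111111 in decimal = 983884351

983884351


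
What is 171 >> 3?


0b10101011 >> 3 = 0b10101 = 21

21


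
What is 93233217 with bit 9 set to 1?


93233217 | (1 << 9) = 93233217 | 512 = 93233729

93233729


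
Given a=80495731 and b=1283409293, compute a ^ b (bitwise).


80495731 ^ 1283409293 = 1219691006

1219691006


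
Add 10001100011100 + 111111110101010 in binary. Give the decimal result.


10001100011100 + 111111110101010 = 1010001011000110 = 41670

41670


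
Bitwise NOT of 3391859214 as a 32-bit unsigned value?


~0b11001010001010111010101000001110 = 0b110101110101000101010111110001 = 903108081 (32-bit unsigned)

903108081


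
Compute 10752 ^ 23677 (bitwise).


0b10101000000000 ^ 0b101110001111101 = 0b111011001111101 = 30333

30333


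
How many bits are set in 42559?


0b1010011000111111 has 10 set bits

10


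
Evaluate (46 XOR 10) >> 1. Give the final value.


Step 1: 46 ^ 10 = 36
Step 2: 36 >> 1 = 18

18


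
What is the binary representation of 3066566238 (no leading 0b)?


3066566238 = 10110110110010000001011001011110 in binary

10110110110010000001011001011110


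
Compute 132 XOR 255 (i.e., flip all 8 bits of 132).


132 ^ 255 = 123

123


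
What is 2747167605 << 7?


0b10100011101111100111001101110101 << 7 = 0b101000111011111001110011011101010000000 = 351637453440

351637453440


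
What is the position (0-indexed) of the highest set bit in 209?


0b11010001. Highest set bit at position 7

7


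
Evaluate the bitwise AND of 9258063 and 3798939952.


0b100011010100010001001111 & 0b11100010011011110011100100110000 = 0b11010000000000000000 = 851968

851968


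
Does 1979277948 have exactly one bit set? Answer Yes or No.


0b1110101111110010110001001111100. Multiple bits set => No

No


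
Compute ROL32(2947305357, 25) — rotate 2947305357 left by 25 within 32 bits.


Rotate 0b10101111101011000100111110001101 left by 25 (32-bit) = 0b11011010111110101100010011111 = 459233439

459233439


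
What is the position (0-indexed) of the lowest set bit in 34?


0b100010. Lowest set bit at position 1

1


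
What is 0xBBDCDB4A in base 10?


BBDCDB4A hex = 3151813450 decimal

3151813450


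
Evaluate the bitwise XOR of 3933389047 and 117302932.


0b11101010011100101100000011110111 ^ 0b110111111011110011010010100 = 0b11101100100011110010011001100011 = 3968804451

3968804451


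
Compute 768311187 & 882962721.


0b101101110010110111111110010011 & 0b110100101000001111000100100001 = 0b100100100000000111000100000001 = 612397313

612397313


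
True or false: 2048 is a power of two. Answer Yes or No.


0b100000000000. Only one bit set => Yes

Yes


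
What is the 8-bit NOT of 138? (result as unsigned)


~0b10001010 = 0b1110101 = 117 (8-bit unsigned)

117


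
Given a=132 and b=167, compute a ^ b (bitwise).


132 ^ 167 = 35

35


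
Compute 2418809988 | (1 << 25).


2418809988 | (1 << 25) = 2418809988 | 33554432 = 2452364420

2452364420


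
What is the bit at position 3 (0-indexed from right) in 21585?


0b101010001010001, position 3 = 0

0


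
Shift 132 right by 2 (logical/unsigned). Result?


0b10000100 >> 2 = 0b100001 = 33

33


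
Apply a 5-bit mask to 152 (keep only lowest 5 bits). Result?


152 & 31 = 24

24


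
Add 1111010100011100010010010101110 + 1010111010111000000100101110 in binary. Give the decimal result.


1111010100011100010010010101110 + 1010111010111000000100101110 = 10000101011110011010010111011100 = 2239342044

2239342044


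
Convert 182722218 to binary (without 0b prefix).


182722218 = 1010111001000001111010101010 in binary

1010111001000001111010101010


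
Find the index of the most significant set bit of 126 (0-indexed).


0b1111110. Highest set bit at position 6

6


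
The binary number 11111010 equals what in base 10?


11111010 in decimal = 250

250


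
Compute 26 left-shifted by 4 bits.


0b11010 << 4 = 0b110100000 = 416

416


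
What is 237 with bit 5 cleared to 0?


237 & ~(1 << 5) = 205

205


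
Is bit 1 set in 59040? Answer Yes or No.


0b1110011010100000, bit 1 = 0. No

No


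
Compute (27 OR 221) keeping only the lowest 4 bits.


Step 1: 27 | 221 = 223
Step 2: 223 & 15 = 15

15


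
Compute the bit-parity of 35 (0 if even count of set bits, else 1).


0b100011 has 3 ones => parity 1

1


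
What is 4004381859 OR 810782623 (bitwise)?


0b11101110101011100000010010100011 | 0b110000010100111000111110011111 = 0b11111110111111111000111110111111 = 4278161343

4278161343


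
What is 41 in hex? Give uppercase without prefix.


41 = 29 hex

29


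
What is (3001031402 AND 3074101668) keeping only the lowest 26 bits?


Step 1: 3001031402 & 3074101668 = 2988445856
Step 2: 2988445856 & 67108863 = 35655840

35655840


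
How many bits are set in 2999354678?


0b10110010110001101000010100110110 has 15 set bits

15


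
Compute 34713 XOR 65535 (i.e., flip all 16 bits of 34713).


34713 ^ 65535 = 30822

30822


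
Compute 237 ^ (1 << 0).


237 ^ (1 << 0) = 237 ^ 1 = 236

236


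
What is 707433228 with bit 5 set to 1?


707433228 | (1 << 5) = 707433228 | 32 = 707433260

707433260


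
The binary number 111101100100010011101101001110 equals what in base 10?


111101100100010011101101001110 in decimal = 1032928078

1032928078


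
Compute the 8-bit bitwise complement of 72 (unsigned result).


~0b1001000 = 0b10110111 = 183 (8-bit unsigned)

183


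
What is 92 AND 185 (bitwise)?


0b1011100 & 0b10111001 = 0b11000 = 24

24


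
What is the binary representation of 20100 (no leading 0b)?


20100 = 100111010000100 in binary

100111010000100


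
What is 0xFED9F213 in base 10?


FED9F213 hex = 4275696147 decimal

4275696147


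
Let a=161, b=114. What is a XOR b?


161 ^ 114 = 211

211


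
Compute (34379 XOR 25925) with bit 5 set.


Step 1: 34379 ^ 25925 = 58126
Step 2: 58126 | (1 << 5) = 58126 | 32 = 58158

58158


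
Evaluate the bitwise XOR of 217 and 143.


0b11011001 ^ 0b10001111 = 0b1010110 = 86

86


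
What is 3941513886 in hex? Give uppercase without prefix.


3941513886 = EAEEBA9E hex

EAEEBA9E


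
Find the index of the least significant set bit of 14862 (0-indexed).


0b11101000001110. Lowest set bit at position 1

1


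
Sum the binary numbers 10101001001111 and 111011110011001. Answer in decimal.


10101001001111 + 111011110011001 = 1010000111101000 = 41448

41448


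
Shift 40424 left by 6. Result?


0b1001110111101000 << 6 = 0b1001110111101000000000 = 2587136

2587136


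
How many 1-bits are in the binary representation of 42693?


0b1010011011000101 has 8 set bits

8


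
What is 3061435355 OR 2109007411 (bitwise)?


0b10110110011110011100101111011011 | 0b1111101101101001110011000110011 = 0b11111111111111011110111111111011 = 4294832123

4294832123


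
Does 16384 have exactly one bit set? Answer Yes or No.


0b100000000000000. Only one bit set => Yes

Yes


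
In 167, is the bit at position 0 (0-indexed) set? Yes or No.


0b10100111, bit 0 = 1. Yes

Yes


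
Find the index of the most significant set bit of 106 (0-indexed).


0b1101010. Highest set bit at position 6

6


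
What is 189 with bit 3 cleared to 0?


189 & ~(1 << 3) = 181

181


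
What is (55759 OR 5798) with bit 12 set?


Step 1: 55759 | 5798 = 57327
Step 2: 57327 | (1 << 12) = 57327 | 4096 = 57327

57327


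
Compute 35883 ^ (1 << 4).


35883 ^ (1 << 4) = 35883 ^ 16 = 35899

35899


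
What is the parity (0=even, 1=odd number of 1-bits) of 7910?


0b1111011100110 has 9 ones => parity 1

1


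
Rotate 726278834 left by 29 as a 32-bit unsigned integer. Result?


Rotate 0b101011010010100010001010110010 left by 29 (32-bit) = 0b1000101011010010100010001010110 = 1164526678

1164526678


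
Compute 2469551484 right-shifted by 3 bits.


0b10010011001100100101110101111100 >> 3 = 0b10010011001100100101110101111 = 308693935

308693935


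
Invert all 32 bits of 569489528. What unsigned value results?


569489528 ^ 4294967295 = 3725477767

3725477767


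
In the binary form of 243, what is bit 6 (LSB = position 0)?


0b11110011, position 6 = 1

1


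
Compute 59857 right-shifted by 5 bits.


0b1110100111010001 >> 5 = 0b11101001110 = 1870

1870


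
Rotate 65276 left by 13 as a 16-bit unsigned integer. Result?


Rotate 0b1111111011111100 left by 13 (16-bit) = 0b1001111111011111 = 40927

40927


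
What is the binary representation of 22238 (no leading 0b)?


22238 = 101011011011110 in binary

101011011011110


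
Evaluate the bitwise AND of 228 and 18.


0b11100100 & 0b10010 = 0b0 = 0

0


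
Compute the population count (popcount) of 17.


0b10001 has 2 set bits

2


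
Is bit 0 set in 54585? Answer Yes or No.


0b1101010100111001, bit 0 = 1. Yes

Yes


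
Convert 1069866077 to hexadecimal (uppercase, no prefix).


1069866077 = 3FC4DC5D hex

3FC4DC5D


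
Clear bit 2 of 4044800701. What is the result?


4044800701 & ~(1 << 2) = 4044800697

4044800697


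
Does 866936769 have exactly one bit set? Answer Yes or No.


0b110011101011000110011111000001. Multiple bits set => No

No


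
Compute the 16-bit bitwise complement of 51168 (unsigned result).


~0b1100011111100000 = 0b11100000011111 = 14367 (16-bit unsigned)

14367


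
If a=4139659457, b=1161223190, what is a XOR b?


4139659457 ^ 1161223190 = 3012095191

3012095191


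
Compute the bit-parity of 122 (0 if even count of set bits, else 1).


0b1111010 has 5 ones => parity 1

1


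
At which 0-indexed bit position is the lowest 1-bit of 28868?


0b111000011000100. Lowest set bit at position 2

2


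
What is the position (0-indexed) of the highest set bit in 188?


0b10111100. Highest set bit at position 7

7


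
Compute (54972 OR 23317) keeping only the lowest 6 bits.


Step 1: 54972 | 23317 = 57277
Step 2: 57277 & 63 = 61

61


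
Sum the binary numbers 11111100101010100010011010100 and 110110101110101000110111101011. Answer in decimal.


11111100101010100010011010100 + 110110101110101000110111101011 = 1010110010011111101001010111111 = 1448071871

1448071871


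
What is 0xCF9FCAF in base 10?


CF9FCAF hex = 217709743 decimal

217709743


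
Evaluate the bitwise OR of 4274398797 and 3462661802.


0b11111110110001100010011001001101 | 0b11001110011001000000011010101010 = 0b11111110111001100010011011101111 = 4276496111

4276496111


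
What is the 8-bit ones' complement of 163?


163 ^ 255 = 92

92


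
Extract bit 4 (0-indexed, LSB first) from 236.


0b11101100, position 4 = 0

0


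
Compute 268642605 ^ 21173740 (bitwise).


0b10000000000110010100100101101 ^ 0b1010000110001010111101100 = 0b10001010000000011110011000001 = 289422529

289422529


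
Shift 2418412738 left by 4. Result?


0b10010000001001100000110011000010 << 4 = 0b100100000010011000001100110000100000 = 38694603808

38694603808


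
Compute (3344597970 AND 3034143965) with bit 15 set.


Step 1: 3344597970 & 3034143965 = 2220359888
Step 2: 2220359888 | (1 << 15) = 2220359888 | 32768 = 2220392656

2220392656


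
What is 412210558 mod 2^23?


412210558 & 8388607 = 1168766

1168766


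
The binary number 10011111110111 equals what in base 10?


10011111110111 in decimal = 10231

10231


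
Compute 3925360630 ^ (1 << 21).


3925360630 ^ (1 << 21) = 3925360630 ^ 2097152 = 3923263478

3923263478


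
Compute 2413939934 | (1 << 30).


2413939934 | (1 << 30) = 2413939934 | 1073741824 = 3487681758

3487681758


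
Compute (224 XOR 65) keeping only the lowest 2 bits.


Step 1: 224 ^ 65 = 161
Step 2: 161 & 3 = 1

1


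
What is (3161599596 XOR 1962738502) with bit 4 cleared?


Step 1: 3161599596 ^ 1962738502 = 3364826410
Step 2: 3364826410 & ~(1 << 4) = 3364826410

3364826410


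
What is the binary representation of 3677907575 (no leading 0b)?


3677907575 = 11011011001110000110101001110111 in binary

11011011001110000110101001110111


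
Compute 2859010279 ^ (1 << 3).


2859010279 ^ (1 << 3) = 2859010279 ^ 8 = 2859010287

2859010287


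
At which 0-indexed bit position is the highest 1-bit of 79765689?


0b100110000010010000010111001. Highest set bit at position 26

26


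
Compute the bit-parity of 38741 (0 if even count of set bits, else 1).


0b1001011101010101 has 9 ones => parity 1

1


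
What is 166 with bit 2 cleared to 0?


166 & ~(1 << 2) = 162

162


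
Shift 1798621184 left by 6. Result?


0b1101011001101001100100000000000 << 6 = 0b1101011001101001100100000000000000000 = 115111755776

115111755776


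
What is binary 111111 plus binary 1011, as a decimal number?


111111 + 1011 = 1001010 = 74

74


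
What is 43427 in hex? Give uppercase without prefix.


43427 = A9A3 hex

A9A3


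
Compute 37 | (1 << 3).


37 | (1 << 3) = 37 | 8 = 45

45


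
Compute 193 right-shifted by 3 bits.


0b11000001 >> 3 = 0b11000 = 24

24


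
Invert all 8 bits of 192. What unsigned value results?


192 ^ 255 = 63

63


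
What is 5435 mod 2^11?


5435 & 2047 = 1339

1339


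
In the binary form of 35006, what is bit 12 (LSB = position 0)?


0b1000100010111110, position 12 = 0

0


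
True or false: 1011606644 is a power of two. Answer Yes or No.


0b111100010010111110010001110100. Multiple bits set => No

No


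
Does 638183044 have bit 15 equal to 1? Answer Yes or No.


0b100110000010011110011010000100, bit 15 = 1. Yes

Yes


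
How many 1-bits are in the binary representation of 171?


0b10101011 has 5 set bits

5


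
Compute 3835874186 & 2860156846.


0b11100100101000101100101110001010 & 0b10101010011110101000011110101110 = 0b10100000001000101000001110001010 = 2686616458

2686616458


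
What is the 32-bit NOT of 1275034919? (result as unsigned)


~0b1001011111111110111110100100111 = 0b10110100000000001000001011011000 = 3019932376 (32-bit unsigned)

3019932376


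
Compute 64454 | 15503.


0b1111101111000110 | 0b11110010001111 = 0b1111111111001111 = 65487

65487


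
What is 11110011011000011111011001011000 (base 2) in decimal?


11110011011000011111011001011000 in decimal = 4083283544

4083283544


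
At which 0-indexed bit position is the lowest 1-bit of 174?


0b10101110. Lowest set bit at position 1

1
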